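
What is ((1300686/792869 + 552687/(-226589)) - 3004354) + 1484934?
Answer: -24815649272467379/16332308531 ≈ -1.5194e+6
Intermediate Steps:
((1300686/792869 + 552687/(-226589)) - 3004354) + 1484934 = ((1300686*(1/792869) + 552687*(-1/226589)) - 3004354) + 1484934 = ((1300686/792869 - 552687/226589) - 3004354) + 1484934 = (-13044295359/16332308531 - 3004354) + 1484934 = -49068049508639333/16332308531 + 1484934 = -24815649272467379/16332308531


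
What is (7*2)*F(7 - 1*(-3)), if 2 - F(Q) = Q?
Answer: -112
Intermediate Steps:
F(Q) = 2 - Q
(7*2)*F(7 - 1*(-3)) = (7*2)*(2 - (7 - 1*(-3))) = 14*(2 - (7 + 3)) = 14*(2 - 1*10) = 14*(2 - 10) = 14*(-8) = -112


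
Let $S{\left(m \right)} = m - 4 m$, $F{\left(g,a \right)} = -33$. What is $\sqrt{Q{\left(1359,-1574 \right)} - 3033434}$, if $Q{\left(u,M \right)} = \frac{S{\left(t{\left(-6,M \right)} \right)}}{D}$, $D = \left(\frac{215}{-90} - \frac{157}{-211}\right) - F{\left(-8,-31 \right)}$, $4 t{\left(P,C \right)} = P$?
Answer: $\frac{i \sqrt{43019290083150029}}{119087} \approx 1741.7 i$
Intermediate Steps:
$t{\left(P,C \right)} = \frac{P}{4}$
$S{\left(m \right)} = - 3 m$
$D = \frac{119087}{3798}$ ($D = \left(\frac{215}{-90} - \frac{157}{-211}\right) - -33 = \left(215 \left(- \frac{1}{90}\right) - - \frac{157}{211}\right) + 33 = \left(- \frac{43}{18} + \frac{157}{211}\right) + 33 = - \frac{6247}{3798} + 33 = \frac{119087}{3798} \approx 31.355$)
$Q{\left(u,M \right)} = \frac{17091}{119087}$ ($Q{\left(u,M \right)} = \frac{\left(-3\right) \frac{1}{4} \left(-6\right)}{\frac{119087}{3798}} = \left(-3\right) \left(- \frac{3}{2}\right) \frac{3798}{119087} = \frac{9}{2} \cdot \frac{3798}{119087} = \frac{17091}{119087}$)
$\sqrt{Q{\left(1359,-1574 \right)} - 3033434} = \sqrt{\frac{17091}{119087} - 3033434} = \sqrt{- \frac{361242537667}{119087}} = \frac{i \sqrt{43019290083150029}}{119087}$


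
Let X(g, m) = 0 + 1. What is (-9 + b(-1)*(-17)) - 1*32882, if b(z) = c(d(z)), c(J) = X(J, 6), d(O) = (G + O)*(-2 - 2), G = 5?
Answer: -32908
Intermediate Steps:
X(g, m) = 1
d(O) = -20 - 4*O (d(O) = (5 + O)*(-2 - 2) = (5 + O)*(-4) = -20 - 4*O)
c(J) = 1
b(z) = 1
(-9 + b(-1)*(-17)) - 1*32882 = (-9 + 1*(-17)) - 1*32882 = (-9 - 17) - 32882 = -26 - 32882 = -32908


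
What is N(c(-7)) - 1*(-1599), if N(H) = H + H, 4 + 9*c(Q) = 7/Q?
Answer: 14381/9 ≈ 1597.9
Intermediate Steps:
c(Q) = -4/9 + 7/(9*Q) (c(Q) = -4/9 + (7/Q)/9 = -4/9 + 7/(9*Q))
N(H) = 2*H
N(c(-7)) - 1*(-1599) = 2*((1/9)*(7 - 4*(-7))/(-7)) - 1*(-1599) = 2*((1/9)*(-1/7)*(7 + 28)) + 1599 = 2*((1/9)*(-1/7)*35) + 1599 = 2*(-5/9) + 1599 = -10/9 + 1599 = 14381/9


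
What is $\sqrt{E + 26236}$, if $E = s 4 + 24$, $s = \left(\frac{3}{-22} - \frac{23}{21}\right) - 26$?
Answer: $\frac{\sqrt{1395447438}}{231} \approx 161.71$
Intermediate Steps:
$s = - \frac{12581}{462}$ ($s = \left(3 \left(- \frac{1}{22}\right) - \frac{23}{21}\right) - 26 = \left(- \frac{3}{22} - \frac{23}{21}\right) - 26 = - \frac{569}{462} - 26 = - \frac{12581}{462} \approx -27.232$)
$E = - \frac{19618}{231}$ ($E = \left(- \frac{12581}{462}\right) 4 + 24 = - \frac{25162}{231} + 24 = - \frac{19618}{231} \approx -84.926$)
$\sqrt{E + 26236} = \sqrt{- \frac{19618}{231} + 26236} = \sqrt{\frac{6040898}{231}} = \frac{\sqrt{1395447438}}{231}$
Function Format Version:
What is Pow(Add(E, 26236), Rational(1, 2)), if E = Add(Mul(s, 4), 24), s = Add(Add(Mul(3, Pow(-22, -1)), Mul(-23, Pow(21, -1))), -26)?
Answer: Mul(Rational(1, 231), Pow(1395447438, Rational(1, 2))) ≈ 161.71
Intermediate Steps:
s = Rational(-12581, 462) (s = Add(Add(Mul(3, Rational(-1, 22)), Mul(-23, Rational(1, 21))), -26) = Add(Add(Rational(-3, 22), Rational(-23, 21)), -26) = Add(Rational(-569, 462), -26) = Rational(-12581, 462) ≈ -27.232)
E = Rational(-19618, 231) (E = Add(Mul(Rational(-12581, 462), 4), 24) = Add(Rational(-25162, 231), 24) = Rational(-19618, 231) ≈ -84.926)
Pow(Add(E, 26236), Rational(1, 2)) = Pow(Add(Rational(-19618, 231), 26236), Rational(1, 2)) = Pow(Rational(6040898, 231), Rational(1, 2)) = Mul(Rational(1, 231), Pow(1395447438, Rational(1, 2)))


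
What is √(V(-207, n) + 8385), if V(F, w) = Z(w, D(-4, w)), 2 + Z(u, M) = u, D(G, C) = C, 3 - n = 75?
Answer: √8311 ≈ 91.165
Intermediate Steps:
n = -72 (n = 3 - 1*75 = 3 - 75 = -72)
Z(u, M) = -2 + u
V(F, w) = -2 + w
√(V(-207, n) + 8385) = √((-2 - 72) + 8385) = √(-74 + 8385) = √8311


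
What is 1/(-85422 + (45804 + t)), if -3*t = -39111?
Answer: -1/26581 ≈ -3.7621e-5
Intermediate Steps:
t = 13037 (t = -⅓*(-39111) = 13037)
1/(-85422 + (45804 + t)) = 1/(-85422 + (45804 + 13037)) = 1/(-85422 + 58841) = 1/(-26581) = -1/26581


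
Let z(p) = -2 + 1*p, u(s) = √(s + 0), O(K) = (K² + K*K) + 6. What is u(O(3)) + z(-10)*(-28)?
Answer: 336 + 2*√6 ≈ 340.90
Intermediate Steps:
O(K) = 6 + 2*K² (O(K) = (K² + K²) + 6 = 2*K² + 6 = 6 + 2*K²)
u(s) = √s
z(p) = -2 + p
u(O(3)) + z(-10)*(-28) = √(6 + 2*3²) + (-2 - 10)*(-28) = √(6 + 2*9) - 12*(-28) = √(6 + 18) + 336 = √24 + 336 = 2*√6 + 336 = 336 + 2*√6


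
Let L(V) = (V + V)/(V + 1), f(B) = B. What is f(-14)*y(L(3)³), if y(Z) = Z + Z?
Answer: -189/2 ≈ -94.500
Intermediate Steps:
L(V) = 2*V/(1 + V) (L(V) = (2*V)/(1 + V) = 2*V/(1 + V))
y(Z) = 2*Z
f(-14)*y(L(3)³) = -28*(2*3/(1 + 3))³ = -28*(2*3/4)³ = -28*(2*3*(¼))³ = -28*(3/2)³ = -28*27/8 = -14*27/4 = -189/2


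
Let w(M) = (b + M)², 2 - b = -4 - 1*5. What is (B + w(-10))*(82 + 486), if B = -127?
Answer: -71568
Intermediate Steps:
b = 11 (b = 2 - (-4 - 1*5) = 2 - (-4 - 5) = 2 - 1*(-9) = 2 + 9 = 11)
w(M) = (11 + M)²
(B + w(-10))*(82 + 486) = (-127 + (11 - 10)²)*(82 + 486) = (-127 + 1²)*568 = (-127 + 1)*568 = -126*568 = -71568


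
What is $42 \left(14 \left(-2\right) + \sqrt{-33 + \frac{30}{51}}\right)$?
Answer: $-1176 + \frac{42 i \sqrt{9367}}{17} \approx -1176.0 + 239.11 i$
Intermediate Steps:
$42 \left(14 \left(-2\right) + \sqrt{-33 + \frac{30}{51}}\right) = 42 \left(-28 + \sqrt{-33 + 30 \cdot \frac{1}{51}}\right) = 42 \left(-28 + \sqrt{-33 + \frac{10}{17}}\right) = 42 \left(-28 + \sqrt{- \frac{551}{17}}\right) = 42 \left(-28 + \frac{i \sqrt{9367}}{17}\right) = -1176 + \frac{42 i \sqrt{9367}}{17}$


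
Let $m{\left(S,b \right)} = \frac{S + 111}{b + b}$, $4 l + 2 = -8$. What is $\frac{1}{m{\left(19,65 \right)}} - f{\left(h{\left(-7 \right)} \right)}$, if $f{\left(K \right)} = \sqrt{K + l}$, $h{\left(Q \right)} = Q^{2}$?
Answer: $1 - \frac{\sqrt{186}}{2} \approx -5.8191$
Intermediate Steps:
$l = - \frac{5}{2}$ ($l = - \frac{1}{2} + \frac{1}{4} \left(-8\right) = - \frac{1}{2} - 2 = - \frac{5}{2} \approx -2.5$)
$m{\left(S,b \right)} = \frac{111 + S}{2 b}$
$f{\left(K \right)} = \sqrt{- \frac{5}{2} + K}$ ($f{\left(K \right)} = \sqrt{K - \frac{5}{2}} = \sqrt{- \frac{5}{2} + K}$)
$\frac{1}{m{\left(19,65 \right)}} - f{\left(h{\left(-7 \right)} \right)} = \frac{1}{\frac{1}{2} \cdot \frac{1}{65} \left(111 + 19\right)} - \frac{\sqrt{-10 + 4 \left(-7\right)^{2}}}{2} = \frac{1}{\frac{1}{2} \cdot \frac{1}{65} \cdot 130} - \frac{\sqrt{-10 + 4 \cdot 49}}{2} = 1^{-1} - \frac{\sqrt{-10 + 196}}{2} = 1 - \frac{\sqrt{186}}{2}$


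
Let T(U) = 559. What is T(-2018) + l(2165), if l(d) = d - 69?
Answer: 2655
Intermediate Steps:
l(d) = -69 + d
T(-2018) + l(2165) = 559 + (-69 + 2165) = 559 + 2096 = 2655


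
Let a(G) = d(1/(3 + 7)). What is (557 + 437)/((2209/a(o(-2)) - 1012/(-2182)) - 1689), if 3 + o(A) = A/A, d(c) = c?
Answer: 1084454/22257997 ≈ 0.048722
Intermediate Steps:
o(A) = -2 (o(A) = -3 + A/A = -3 + 1 = -2)
a(G) = 1/10 (a(G) = 1/(3 + 7) = 1/10)
(557 + 437)/((2209/a(o(-2)) - 1012/(-2182)) - 1689) = (557 + 437)/((2209/(1/10) - 1012/(-2182)) - 1689) = 994/((2209*10 - 1012*(-1/2182)) - 1689) = 994/((22090 + 506/1091) - 1689) = 994/(24100696/1091 - 1689) = 994/(22257997/1091) = 994*(1091/22257997) = 1084454/22257997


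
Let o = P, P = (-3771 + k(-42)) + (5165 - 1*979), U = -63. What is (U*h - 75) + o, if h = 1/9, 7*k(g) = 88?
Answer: 2419/7 ≈ 345.57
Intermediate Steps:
k(g) = 88/7 (k(g) = (⅐)*88 = 88/7)
h = ⅑ ≈ 0.11111
P = 2993/7 (P = (-3771 + 88/7) + (5165 - 1*979) = -26309/7 + (5165 - 979) = -26309/7 + 4186 = 2993/7 ≈ 427.57)
o = 2993/7 ≈ 427.57
(U*h - 75) + o = (-63*⅑ - 75) + 2993/7 = (-7 - 75) + 2993/7 = -82 + 2993/7 = 2419/7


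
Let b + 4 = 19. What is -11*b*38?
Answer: -6270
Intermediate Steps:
b = 15 (b = -4 + 19 = 15)
-11*b*38 = -11*15*38 = -165*38 = -6270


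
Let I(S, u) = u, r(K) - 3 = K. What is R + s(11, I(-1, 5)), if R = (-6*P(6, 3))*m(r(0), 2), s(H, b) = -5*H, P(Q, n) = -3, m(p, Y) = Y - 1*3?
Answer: -73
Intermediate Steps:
r(K) = 3 + K
m(p, Y) = -3 + Y (m(p, Y) = Y - 3 = -3 + Y)
R = -18 (R = (-6*(-3))*(-3 + 2) = 18*(-1) = -18)
R + s(11, I(-1, 5)) = -18 - 5*11 = -18 - 55 = -73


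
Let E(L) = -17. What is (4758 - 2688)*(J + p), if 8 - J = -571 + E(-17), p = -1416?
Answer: -1697400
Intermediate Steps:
J = 596 (J = 8 - (-571 - 17) = 8 - 1*(-588) = 8 + 588 = 596)
(4758 - 2688)*(J + p) = (4758 - 2688)*(596 - 1416) = 2070*(-820) = -1697400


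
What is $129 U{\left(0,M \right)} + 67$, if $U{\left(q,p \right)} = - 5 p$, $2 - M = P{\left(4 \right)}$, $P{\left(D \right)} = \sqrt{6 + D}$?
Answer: $-1223 + 645 \sqrt{10} \approx 816.67$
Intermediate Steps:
$M = 2 - \sqrt{10}$ ($M = 2 - \sqrt{6 + 4} = 2 - \sqrt{10} \approx -1.1623$)
$129 U{\left(0,M \right)} + 67 = 129 \left(- 5 \left(2 - \sqrt{10}\right)\right) + 67 = 129 \left(-10 + 5 \sqrt{10}\right) + 67 = \left(-1290 + 645 \sqrt{10}\right) + 67 = -1223 + 645 \sqrt{10}$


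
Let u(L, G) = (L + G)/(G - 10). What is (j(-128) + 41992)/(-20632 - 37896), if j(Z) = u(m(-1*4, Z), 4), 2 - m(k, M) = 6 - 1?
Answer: -251951/351168 ≈ -0.71747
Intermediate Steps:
m(k, M) = -3 (m(k, M) = 2 - (6 - 1) = 2 - 1*5 = 2 - 5 = -3)
u(L, G) = (G + L)/(-10 + G)
j(Z) = -⅙ (j(Z) = (4 - 3)/(-10 + 4) = 1/(-6) = -⅙*1 = -⅙)
(j(-128) + 41992)/(-20632 - 37896) = (-⅙ + 41992)/(-20632 - 37896) = (251951/6)/(-58528) = (251951/6)*(-1/58528) = -251951/351168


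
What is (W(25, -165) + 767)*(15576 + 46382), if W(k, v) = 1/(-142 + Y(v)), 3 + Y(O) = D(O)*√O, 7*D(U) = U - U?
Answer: 6890597012/145 ≈ 4.7521e+7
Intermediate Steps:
D(U) = 0 (D(U) = (U - U)/7 = (⅐)*0 = 0)
Y(O) = -3 (Y(O) = -3 + 0*√O = -3 + 0 = -3)
W(k, v) = -1/145 (W(k, v) = 1/(-142 - 3) = 1/(-145) = -1/145)
(W(25, -165) + 767)*(15576 + 46382) = (-1/145 + 767)*(15576 + 46382) = (111214/145)*61958 = 6890597012/145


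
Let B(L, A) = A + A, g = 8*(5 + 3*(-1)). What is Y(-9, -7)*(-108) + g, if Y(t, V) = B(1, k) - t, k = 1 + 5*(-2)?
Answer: 988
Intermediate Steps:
k = -9 (k = 1 - 10 = -9)
g = 16 (g = 8*(5 - 3) = 8*2 = 16)
B(L, A) = 2*A
Y(t, V) = -18 - t (Y(t, V) = 2*(-9) - t = -18 - t)
Y(-9, -7)*(-108) + g = (-18 - 1*(-9))*(-108) + 16 = (-18 + 9)*(-108) + 16 = -9*(-108) + 16 = 972 + 16 = 988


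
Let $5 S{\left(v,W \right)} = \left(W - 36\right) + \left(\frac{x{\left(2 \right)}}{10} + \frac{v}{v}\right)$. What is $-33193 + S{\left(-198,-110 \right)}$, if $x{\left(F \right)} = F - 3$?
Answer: $- \frac{1661101}{50} \approx -33222.0$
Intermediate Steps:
$x{\left(F \right)} = -3 + F$ ($x{\left(F \right)} = F - 3 = -3 + F$)
$S{\left(v,W \right)} = - \frac{351}{50} + \frac{W}{5}$ ($S{\left(v,W \right)} = \frac{\left(W - 36\right) + \left(\frac{-3 + 2}{10} + \frac{v}{v}\right)}{5} = \frac{\left(-36 + W\right) + \left(\left(-1\right) \frac{1}{10} + 1\right)}{5} = \frac{\left(-36 + W\right) + \left(- \frac{1}{10} + 1\right)}{5} = \frac{\left(-36 + W\right) + \frac{9}{10}}{5} = \frac{- \frac{351}{10} + W}{5} = - \frac{351}{50} + \frac{W}{5}$)
$-33193 + S{\left(-198,-110 \right)} = -33193 + \left(- \frac{351}{50} + \frac{1}{5} \left(-110\right)\right) = -33193 - \frac{1451}{50} = - \frac{1661101}{50}$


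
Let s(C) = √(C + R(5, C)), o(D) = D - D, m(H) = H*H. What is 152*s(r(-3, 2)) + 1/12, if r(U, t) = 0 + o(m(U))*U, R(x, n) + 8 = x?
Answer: 1/12 + 152*I*√3 ≈ 0.083333 + 263.27*I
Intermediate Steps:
R(x, n) = -8 + x
m(H) = H²
o(D) = 0
r(U, t) = 0 (r(U, t) = 0 + 0*U = 0 + 0 = 0)
s(C) = √(-3 + C) (s(C) = √(C + (-8 + 5)) = √(C - 3) = √(-3 + C))
152*s(r(-3, 2)) + 1/12 = 152*√(-3 + 0) + 1/12 = 152*√(-3) + 1/12 = 152*(I*√3) + 1/12 = 152*I*√3 + 1/12 = 1/12 + 152*I*√3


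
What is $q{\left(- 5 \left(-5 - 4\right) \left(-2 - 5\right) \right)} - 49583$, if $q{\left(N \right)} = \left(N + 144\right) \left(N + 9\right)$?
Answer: $2743$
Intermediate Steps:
$q{\left(N \right)} = \left(9 + N\right) \left(144 + N\right)$ ($q{\left(N \right)} = \left(144 + N\right) \left(9 + N\right) = \left(9 + N\right) \left(144 + N\right)$)
$q{\left(- 5 \left(-5 - 4\right) \left(-2 - 5\right) \right)} - 49583 = \left(1296 + \left(- 5 \left(-5 - 4\right) \left(-2 - 5\right)\right)^{2} + 153 - 5 \left(-5 - 4\right) \left(-2 - 5\right)\right) - 49583 = \left(1296 + \left(\left(-5\right) \left(-9\right) \left(-7\right)\right)^{2} + 153 \left(-5\right) \left(-9\right) \left(-7\right)\right) - 49583 = \left(1296 + \left(45 \left(-7\right)\right)^{2} + 153 \cdot 45 \left(-7\right)\right) - 49583 = \left(1296 + \left(-315\right)^{2} + 153 \left(-315\right)\right) - 49583 = \left(1296 + 99225 - 48195\right) - 49583 = 52326 - 49583 = 2743$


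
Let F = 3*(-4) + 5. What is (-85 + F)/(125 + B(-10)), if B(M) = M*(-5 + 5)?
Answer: -92/125 ≈ -0.73600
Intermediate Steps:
B(M) = 0 (B(M) = M*0 = 0)
F = -7 (F = -12 + 5 = -7)
(-85 + F)/(125 + B(-10)) = (-85 - 7)/(125 + 0) = -92/125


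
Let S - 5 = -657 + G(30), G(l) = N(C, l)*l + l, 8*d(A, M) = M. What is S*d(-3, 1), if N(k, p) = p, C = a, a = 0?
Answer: 139/4 ≈ 34.750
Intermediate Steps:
C = 0
d(A, M) = M/8
G(l) = l + l² (G(l) = l*l + l = l² + l = l + l²)
S = 278 (S = 5 + (-657 + 30*(1 + 30)) = 5 + (-657 + 30*31) = 5 + (-657 + 930) = 5 + 273 = 278)
S*d(-3, 1) = 278*((⅛)*1) = 278*(⅛) = 139/4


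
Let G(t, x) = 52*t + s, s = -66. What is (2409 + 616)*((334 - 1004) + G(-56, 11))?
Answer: -11035200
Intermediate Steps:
G(t, x) = -66 + 52*t (G(t, x) = 52*t - 66 = -66 + 52*t)
(2409 + 616)*((334 - 1004) + G(-56, 11)) = (2409 + 616)*((334 - 1004) + (-66 + 52*(-56))) = 3025*(-670 + (-66 - 2912)) = 3025*(-670 - 2978) = 3025*(-3648) = -11035200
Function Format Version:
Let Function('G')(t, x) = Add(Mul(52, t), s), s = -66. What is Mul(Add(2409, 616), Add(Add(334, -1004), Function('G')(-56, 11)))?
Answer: -11035200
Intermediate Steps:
Function('G')(t, x) = Add(-66, Mul(52, t)) (Function('G')(t, x) = Add(Mul(52, t), -66) = Add(-66, Mul(52, t)))
Mul(Add(2409, 616), Add(Add(334, -1004), Function('G')(-56, 11))) = Mul(Add(2409, 616), Add(Add(334, -1004), Add(-66, Mul(52, -56)))) = Mul(3025, Add(-670, Add(-66, -2912))) = Mul(3025, Add(-670, -2978)) = Mul(3025, -3648) = -11035200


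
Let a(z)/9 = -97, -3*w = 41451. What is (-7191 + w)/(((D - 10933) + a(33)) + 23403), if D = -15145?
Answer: 5252/887 ≈ 5.9211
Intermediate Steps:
w = -13817 (w = -⅓*41451 = -13817)
a(z) = -873 (a(z) = 9*(-97) = -873)
(-7191 + w)/(((D - 10933) + a(33)) + 23403) = (-7191 - 13817)/(((-15145 - 10933) - 873) + 23403) = -21008/((-26078 - 873) + 23403) = -21008/(-26951 + 23403) = -21008/(-3548) = -21008*(-1/3548) = 5252/887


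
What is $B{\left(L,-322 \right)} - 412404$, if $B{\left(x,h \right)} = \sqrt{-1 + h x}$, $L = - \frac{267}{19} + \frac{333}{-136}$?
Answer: $-412404 + \frac{\sqrt{2216938601}}{646} \approx -4.1233 \cdot 10^{5}$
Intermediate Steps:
$L = - \frac{42639}{2584}$ ($L = \left(-267\right) \frac{1}{19} + 333 \left(- \frac{1}{136}\right) = - \frac{267}{19} - \frac{333}{136} = - \frac{42639}{2584} \approx -16.501$)
$B{\left(L,-322 \right)} - 412404 = \sqrt{-1 - - \frac{6864879}{1292}} - 412404 = \sqrt{-1 + \frac{6864879}{1292}} - 412404 = \sqrt{\frac{6863587}{1292}} - 412404 = \frac{\sqrt{2216938601}}{646} - 412404 = -412404 + \frac{\sqrt{2216938601}}{646}$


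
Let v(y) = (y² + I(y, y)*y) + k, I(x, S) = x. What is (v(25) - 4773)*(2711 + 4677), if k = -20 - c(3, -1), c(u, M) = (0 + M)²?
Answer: -26183072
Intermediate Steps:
c(u, M) = M²
k = -21 (k = -20 - 1*(-1)² = -20 - 1*1 = -20 - 1 = -21)
v(y) = -21 + 2*y² (v(y) = (y² + y*y) - 21 = (y² + y²) - 21 = 2*y² - 21 = -21 + 2*y²)
(v(25) - 4773)*(2711 + 4677) = ((-21 + 2*25²) - 4773)*(2711 + 4677) = ((-21 + 2*625) - 4773)*7388 = ((-21 + 1250) - 4773)*7388 = (1229 - 4773)*7388 = -3544*7388 = -26183072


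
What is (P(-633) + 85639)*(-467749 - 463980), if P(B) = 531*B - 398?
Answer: 233754034978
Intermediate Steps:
P(B) = -398 + 531*B
(P(-633) + 85639)*(-467749 - 463980) = ((-398 + 531*(-633)) + 85639)*(-467749 - 463980) = ((-398 - 336123) + 85639)*(-931729) = (-336521 + 85639)*(-931729) = -250882*(-931729) = 233754034978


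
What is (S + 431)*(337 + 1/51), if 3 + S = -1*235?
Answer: 3317284/51 ≈ 65045.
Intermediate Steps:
S = -238 (S = -3 - 1*235 = -3 - 235 = -238)
(S + 431)*(337 + 1/51) = (-238 + 431)*(337 + 1/51) = 193*(337 + 1/51) = 193*(17188/51) = 3317284/51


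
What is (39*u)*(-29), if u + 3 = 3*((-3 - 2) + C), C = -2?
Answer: 27144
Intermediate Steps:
u = -24 (u = -3 + 3*((-3 - 2) - 2) = -3 + 3*(-5 - 2) = -3 + 3*(-7) = -3 - 21 = -24)
(39*u)*(-29) = (39*(-24))*(-29) = -936*(-29) = 27144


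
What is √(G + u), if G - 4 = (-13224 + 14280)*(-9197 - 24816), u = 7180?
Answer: 4*I*√2244409 ≈ 5992.5*I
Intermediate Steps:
G = -35917724 (G = 4 + (-13224 + 14280)*(-9197 - 24816) = 4 + 1056*(-34013) = 4 - 35917728 = -35917724)
√(G + u) = √(-35917724 + 7180) = √(-35910544) = 4*I*√2244409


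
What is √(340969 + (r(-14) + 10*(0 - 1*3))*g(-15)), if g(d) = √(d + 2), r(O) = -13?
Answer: √(340969 - 43*I*√13) ≈ 583.93 - 0.133*I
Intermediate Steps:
g(d) = √(2 + d)
√(340969 + (r(-14) + 10*(0 - 1*3))*g(-15)) = √(340969 + (-13 + 10*(0 - 1*3))*√(2 - 15)) = √(340969 + (-13 + 10*(0 - 3))*√(-13)) = √(340969 + (-13 + 10*(-3))*(I*√13)) = √(340969 + (-13 - 30)*(I*√13)) = √(340969 - 43*I*√13)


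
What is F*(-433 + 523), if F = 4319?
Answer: 388710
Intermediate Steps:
F*(-433 + 523) = 4319*(-433 + 523) = 4319*90 = 388710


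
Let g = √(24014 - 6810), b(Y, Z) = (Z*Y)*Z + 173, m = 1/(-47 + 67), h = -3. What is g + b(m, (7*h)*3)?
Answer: 7429/20 + 2*√4301 ≈ 502.61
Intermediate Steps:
m = 1/20 ≈ 0.050000
b(Y, Z) = 173 + Y*Z² (b(Y, Z) = (Y*Z)*Z + 173 = Y*Z² + 173 = 173 + Y*Z²)
g = 2*√4301 (g = √17204 = 2*√4301 ≈ 131.16)
g + b(m, (7*h)*3) = 2*√4301 + (173 + ((7*(-3))*3)²/20) = 2*√4301 + (173 + (-21*3)²/20) = 2*√4301 + (173 + (1/20)*(-63)²) = 2*√4301 + (173 + (1/20)*3969) = 2*√4301 + (173 + 3969/20) = 2*√4301 + 7429/20 = 7429/20 + 2*√4301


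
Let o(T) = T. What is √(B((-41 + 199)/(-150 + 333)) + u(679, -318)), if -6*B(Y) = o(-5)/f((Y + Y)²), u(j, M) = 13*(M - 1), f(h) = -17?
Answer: I*√43145898/102 ≈ 64.398*I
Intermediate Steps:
u(j, M) = -13 + 13*M (u(j, M) = 13*(-1 + M) = -13 + 13*M)
B(Y) = -5/102 (B(Y) = -(-5)/(6*(-17)) = -(-5)*(-1)/(6*17) = -⅙*5/17 = -5/102)
√(B((-41 + 199)/(-150 + 333)) + u(679, -318)) = √(-5/102 + (-13 + 13*(-318))) = √(-5/102 + (-13 - 4134)) = √(-5/102 - 4147) = √(-422999/102) = I*√43145898/102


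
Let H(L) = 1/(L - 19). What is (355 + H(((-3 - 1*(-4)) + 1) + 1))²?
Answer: 32251041/256 ≈ 1.2598e+5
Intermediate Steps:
H(L) = 1/(-19 + L)
(355 + H(((-3 - 1*(-4)) + 1) + 1))² = (355 + 1/(-19 + (((-3 - 1*(-4)) + 1) + 1)))² = (355 + 1/(-19 + (((-3 + 4) + 1) + 1)))² = (355 + 1/(-19 + ((1 + 1) + 1)))² = (355 + 1/(-19 + (2 + 1)))² = (355 + 1/(-19 + 3))² = (355 + 1/(-16))² = (355 - 1/16)² = (5679/16)² = 32251041/256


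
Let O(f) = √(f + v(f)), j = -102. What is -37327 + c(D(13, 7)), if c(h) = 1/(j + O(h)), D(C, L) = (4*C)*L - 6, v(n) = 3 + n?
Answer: -361512097/9685 - √719/9685 ≈ -37327.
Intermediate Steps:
O(f) = √(3 + 2*f) (O(f) = √(f + (3 + f)) = √(3 + 2*f))
D(C, L) = -6 + 4*C*L (D(C, L) = 4*C*L - 6 = -6 + 4*C*L)
c(h) = 1/(-102 + √(3 + 2*h))
-37327 + c(D(13, 7)) = -37327 + 1/(-102 + √(3 + 2*(-6 + 4*13*7))) = -37327 + 1/(-102 + √(3 + 2*(-6 + 364))) = -37327 + 1/(-102 + √(3 + 2*358)) = -37327 + 1/(-102 + √(3 + 716)) = -37327 + 1/(-102 + √719)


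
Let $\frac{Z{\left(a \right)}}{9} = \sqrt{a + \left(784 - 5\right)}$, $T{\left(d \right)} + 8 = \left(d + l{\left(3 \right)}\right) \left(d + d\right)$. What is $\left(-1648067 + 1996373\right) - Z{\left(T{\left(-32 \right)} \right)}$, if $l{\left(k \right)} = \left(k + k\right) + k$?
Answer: $348306 - 9 \sqrt{2243} \approx 3.4788 \cdot 10^{5}$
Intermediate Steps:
$l{\left(k \right)} = 3 k$ ($l{\left(k \right)} = 2 k + k = 3 k$)
$T{\left(d \right)} = -8 + 2 d \left(9 + d\right)$ ($T{\left(d \right)} = -8 + \left(d + 3 \cdot 3\right) \left(d + d\right) = -8 + \left(d + 9\right) 2 d = -8 + \left(9 + d\right) 2 d = -8 + 2 d \left(9 + d\right)$)
$Z{\left(a \right)} = 9 \sqrt{779 + a}$ ($Z{\left(a \right)} = 9 \sqrt{a + \left(784 - 5\right)} = 9 \sqrt{a + 779} = 9 \sqrt{779 + a}$)
$\left(-1648067 + 1996373\right) - Z{\left(T{\left(-32 \right)} \right)} = \left(-1648067 + 1996373\right) - 9 \sqrt{779 + \left(-8 + 2 \left(-32\right)^{2} + 18 \left(-32\right)\right)} = 348306 - 9 \sqrt{779 - -1464} = 348306 - 9 \sqrt{779 + 1464} = 348306 - 9 \sqrt{2243}$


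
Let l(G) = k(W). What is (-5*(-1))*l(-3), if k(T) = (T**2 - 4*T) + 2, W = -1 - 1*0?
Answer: 35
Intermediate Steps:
W = -1 (W = -1 + 0 = -1)
k(T) = 2 + T**2 - 4*T
l(G) = 7 (l(G) = 2 + (-1)**2 - 4*(-1) = 2 + 1 + 4 = 7)
(-5*(-1))*l(-3) = -5*(-1)*7 = 5*7 = 35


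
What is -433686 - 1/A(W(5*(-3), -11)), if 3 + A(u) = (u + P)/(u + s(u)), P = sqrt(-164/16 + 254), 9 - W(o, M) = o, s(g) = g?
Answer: -1637163114/3775 + 32*sqrt(39)/3775 ≈ -4.3369e+5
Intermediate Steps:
W(o, M) = 9 - o
P = 5*sqrt(39)/2 (P = sqrt(-164*1/16 + 254) = sqrt(-41/4 + 254) = sqrt(975/4) = 5*sqrt(39)/2 ≈ 15.612)
A(u) = -3 + (u + 5*sqrt(39)/2)/(2*u) (A(u) = -3 + (u + 5*sqrt(39)/2)/(u + u) = -3 + (u + 5*sqrt(39)/2)/((2*u)) = -3 + (u + 5*sqrt(39)/2)*(1/(2*u)) = -3 + (u + 5*sqrt(39)/2)/(2*u))
-433686 - 1/A(W(5*(-3), -11)) = -433686 - 1/(5*(sqrt(39) - 2*(9 - 5*(-3)))/(4*(9 - 5*(-3)))) = -433686 - 1/(5*(sqrt(39) - 2*(9 - 1*(-15)))/(4*(9 - 1*(-15)))) = -433686 - 1/(5*(sqrt(39) - 2*(9 + 15))/(4*(9 + 15))) = -433686 - 1/((5/4)*(sqrt(39) - 2*24)/24) = -433686 - 1/((5/4)*(1/24)*(sqrt(39) - 48)) = -433686 - 1/((5/4)*(1/24)*(-48 + sqrt(39))) = -433686 - 1/(-5/2 + 5*sqrt(39)/96)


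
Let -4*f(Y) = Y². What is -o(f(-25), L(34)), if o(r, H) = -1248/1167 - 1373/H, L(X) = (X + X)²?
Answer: 2457681/1798736 ≈ 1.3663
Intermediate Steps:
L(X) = 4*X² (L(X) = (2*X)² = 4*X²)
f(Y) = -Y²/4
o(r, H) = -416/389 - 1373/H (o(r, H) = -1248*1/1167 - 1373/H = -416/389 - 1373/H)
-o(f(-25), L(34)) = -(-416/389 - 1373/(4*34²)) = -(-416/389 - 1373/(4*1156)) = -(-416/389 - 1373/4624) = -1*(-2457681/1798736) = 2457681/1798736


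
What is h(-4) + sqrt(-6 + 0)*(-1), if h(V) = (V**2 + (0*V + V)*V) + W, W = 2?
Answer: 34 - I*sqrt(6) ≈ 34.0 - 2.4495*I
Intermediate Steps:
h(V) = 2 + 2*V**2 (h(V) = (V**2 + (0*V + V)*V) + 2 = (V**2 + (0 + V)*V) + 2 = (V**2 + V*V) + 2 = (V**2 + V**2) + 2 = 2*V**2 + 2 = 2 + 2*V**2)
h(-4) + sqrt(-6 + 0)*(-1) = (2 + 2*(-4)**2) + sqrt(-6 + 0)*(-1) = (2 + 2*16) + sqrt(-6)*(-1) = (2 + 32) + (I*sqrt(6))*(-1) = 34 - I*sqrt(6)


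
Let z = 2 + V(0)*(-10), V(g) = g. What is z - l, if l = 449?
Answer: -447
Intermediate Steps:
z = 2 (z = 2 + 0*(-10) = 2 + 0 = 2)
z - l = 2 - 1*449 = 2 - 449 = -447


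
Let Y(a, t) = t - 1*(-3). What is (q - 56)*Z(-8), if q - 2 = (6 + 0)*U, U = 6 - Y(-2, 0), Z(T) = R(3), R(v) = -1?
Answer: 36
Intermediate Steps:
Z(T) = -1
Y(a, t) = 3 + t (Y(a, t) = t + 3 = 3 + t)
U = 3 (U = 6 - (3 + 0) = 6 - 1*3 = 6 - 3 = 3)
q = 20 (q = 2 + (6 + 0)*3 = 2 + 6*3 = 2 + 18 = 20)
(q - 56)*Z(-8) = (20 - 56)*(-1) = -36*(-1) = 36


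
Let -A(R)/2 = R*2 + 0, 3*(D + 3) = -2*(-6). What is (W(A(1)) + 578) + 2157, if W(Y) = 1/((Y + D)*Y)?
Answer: 32821/12 ≈ 2735.1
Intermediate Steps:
D = 1 (D = -3 + (-2*(-6))/3 = -3 + (⅓)*12 = -3 + 4 = 1)
A(R) = -4*R (A(R) = -2*(R*2 + 0) = -2*(2*R + 0) = -4*R)
W(Y) = 1/(Y*(1 + Y)) (W(Y) = 1/((Y + 1)*Y) = 1/((1 + Y)*Y) = 1/(Y*(1 + Y)))
(W(A(1)) + 578) + 2157 = (1/(((-4*1))*(1 - 4*1)) + 578) + 2157 = (1/((-4)*(1 - 4)) + 578) + 2157 = (-¼/(-3) + 578) + 2157 = (-¼*(-⅓) + 578) + 2157 = (1/12 + 578) + 2157 = 6937/12 + 2157 = 32821/12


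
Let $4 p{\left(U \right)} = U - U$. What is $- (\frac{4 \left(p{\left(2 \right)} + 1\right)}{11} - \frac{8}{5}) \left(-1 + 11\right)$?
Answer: $\frac{136}{11} \approx 12.364$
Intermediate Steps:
$p{\left(U \right)} = 0$ ($p{\left(U \right)} = \frac{U - U}{4} = \frac{1}{4} \cdot 0 = 0$)
$- (\frac{4 \left(p{\left(2 \right)} + 1\right)}{11} - \frac{8}{5}) \left(-1 + 11\right) = - (\frac{4 \left(0 + 1\right)}{11} - \frac{8}{5}) \left(-1 + 11\right) = - (4 \cdot 1 \cdot \frac{1}{11} - \frac{8}{5}) 10 = - (4 \cdot \frac{1}{11} - \frac{8}{5}) 10 = - (\frac{4}{11} - \frac{8}{5}) 10 = \left(-1\right) \left(- \frac{68}{55}\right) 10 = \frac{68}{55} \cdot 10 = \frac{136}{11}$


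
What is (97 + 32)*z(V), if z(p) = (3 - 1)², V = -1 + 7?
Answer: 516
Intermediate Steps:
V = 6
z(p) = 4 (z(p) = 2² = 4)
(97 + 32)*z(V) = (97 + 32)*4 = 129*4 = 516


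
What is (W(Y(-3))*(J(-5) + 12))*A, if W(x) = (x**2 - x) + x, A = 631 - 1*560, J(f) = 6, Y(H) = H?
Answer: 11502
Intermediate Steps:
A = 71 (A = 631 - 560 = 71)
W(x) = x**2
(W(Y(-3))*(J(-5) + 12))*A = ((-3)**2*(6 + 12))*71 = (9*18)*71 = 162*71 = 11502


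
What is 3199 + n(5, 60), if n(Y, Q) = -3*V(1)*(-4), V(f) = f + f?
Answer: 3223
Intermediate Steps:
V(f) = 2*f
n(Y, Q) = 24 (n(Y, Q) = -6*(-4) = 24)
3199 + n(5, 60) = 3199 + 24 = 3223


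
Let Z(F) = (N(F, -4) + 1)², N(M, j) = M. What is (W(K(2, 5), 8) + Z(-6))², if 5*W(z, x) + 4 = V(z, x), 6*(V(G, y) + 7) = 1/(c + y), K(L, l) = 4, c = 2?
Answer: 46799281/90000 ≈ 519.99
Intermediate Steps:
V(G, y) = -7 + 1/(6*(2 + y))
Z(F) = (1 + F)² (Z(F) = (F + 1)² = (1 + F)²)
W(z, x) = -⅘ + (-83 - 42*x)/(30*(2 + x)) (W(z, x) = -⅘ + ((-83 - 42*x)/(6*(2 + x)))/5 = -⅘ + (-83 - 42*x)/(30*(2 + x)))
(W(K(2, 5), 8) + Z(-6))² = ((-131 - 66*8)/(30*(2 + 8)) + (1 - 6)²)² = ((1/30)*(-131 - 528)/10 + (-5)²)² = ((1/30)*(⅒)*(-659) + 25)² = (-659/300 + 25)² = (6841/300)² = 46799281/90000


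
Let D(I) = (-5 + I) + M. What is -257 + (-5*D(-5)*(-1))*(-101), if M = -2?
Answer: 5803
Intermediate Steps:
D(I) = -7 + I (D(I) = (-5 + I) - 2 = -7 + I)
-257 + (-5*D(-5)*(-1))*(-101) = -257 + (-5*(-7 - 5)*(-1))*(-101) = -257 + (-5*(-12)*(-1))*(-101) = -257 + (60*(-1))*(-101) = -257 - 60*(-101) = -257 + 6060 = 5803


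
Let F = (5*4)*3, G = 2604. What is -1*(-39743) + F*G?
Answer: 195983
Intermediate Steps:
F = 60 (F = 20*3 = 60)
-1*(-39743) + F*G = -1*(-39743) + 60*2604 = 39743 + 156240 = 195983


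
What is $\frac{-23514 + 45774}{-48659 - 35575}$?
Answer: $- \frac{3710}{14039} \approx -0.26426$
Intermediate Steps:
$\frac{-23514 + 45774}{-48659 - 35575} = \frac{22260}{-84234} = 22260 \left(- \frac{1}{84234}\right) = - \frac{3710}{14039}$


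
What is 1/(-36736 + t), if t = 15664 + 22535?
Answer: 1/1463 ≈ 0.00068353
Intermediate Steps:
t = 38199
1/(-36736 + t) = 1/(-36736 + 38199) = 1/1463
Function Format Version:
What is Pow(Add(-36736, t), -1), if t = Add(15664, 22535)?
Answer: Rational(1, 1463) ≈ 0.00068353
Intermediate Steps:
t = 38199
Pow(Add(-36736, t), -1) = Pow(Add(-36736, 38199), -1) = Pow(1463, -1) = Rational(1, 1463)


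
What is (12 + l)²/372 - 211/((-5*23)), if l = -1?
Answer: 92407/42780 ≈ 2.1600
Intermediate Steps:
(12 + l)²/372 - 211/((-5*23)) = (12 - 1)²/372 - 211/((-5*23)) = 11²*(1/372) - 211/(-115) = 121*(1/372) - 211*(-1/115) = 121/372 + 211/115 = 92407/42780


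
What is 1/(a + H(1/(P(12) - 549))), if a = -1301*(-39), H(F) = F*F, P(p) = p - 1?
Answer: 289444/14686099117 ≈ 1.9709e-5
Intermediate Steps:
P(p) = -1 + p
H(F) = F**2
a = 50739
1/(a + H(1/(P(12) - 549))) = 1/(50739 + (1/((-1 + 12) - 549))**2) = 1/(50739 + (1/(11 - 549))**2) = 1/(50739 + (1/(-538))**2) = 1/(50739 + (-1/538)**2) = 1/(50739 + 1/289444) = 1/(14686099117/289444) = 289444/14686099117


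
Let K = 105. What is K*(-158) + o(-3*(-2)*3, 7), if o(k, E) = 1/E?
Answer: -116129/7 ≈ -16590.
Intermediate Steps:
K*(-158) + o(-3*(-2)*3, 7) = 105*(-158) + 1/7 = -16590 + ⅐ = -116129/7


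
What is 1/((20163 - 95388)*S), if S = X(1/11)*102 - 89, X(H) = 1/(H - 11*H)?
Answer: 1/15135270 ≈ 6.6071e-8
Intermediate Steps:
X(H) = -1/(10*H) (X(H) = 1/(-10*H) = -1/(10*H))
S = -1006/5 (S = -1/(10*(1/11))*102 - 89 = -1/(10*1/11)*102 - 89 = -⅒*11*102 - 89 = -11/10*102 - 89 = -561/5 - 89 = -1006/5 ≈ -201.20)
1/((20163 - 95388)*S) = 1/((20163 - 95388)*(-1006/5)) = -5/1006/(-75225) = -1/75225*(-5/1006) = 1/15135270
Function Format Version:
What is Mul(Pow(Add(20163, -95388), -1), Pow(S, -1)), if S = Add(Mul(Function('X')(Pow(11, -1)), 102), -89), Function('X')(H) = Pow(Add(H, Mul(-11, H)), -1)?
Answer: Rational(1, 15135270) ≈ 6.6071e-8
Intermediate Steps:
Function('X')(H) = Mul(Rational(-1, 10), Pow(H, -1)) (Function('X')(H) = Pow(Mul(-10, H), -1) = Mul(Rational(-1, 10), Pow(H, -1)))
S = Rational(-1006, 5) (S = Add(Mul(Mul(Rational(-1, 10), Pow(Pow(11, -1), -1)), 102), -89) = Add(Mul(Mul(Rational(-1, 10), Pow(Rational(1, 11), -1)), 102), -89) = Add(Mul(Mul(Rational(-1, 10), 11), 102), -89) = Add(Mul(Rational(-11, 10), 102), -89) = Add(Rational(-561, 5), -89) = Rational(-1006, 5) ≈ -201.20)
Mul(Pow(Add(20163, -95388), -1), Pow(S, -1)) = Mul(Pow(Add(20163, -95388), -1), Pow(Rational(-1006, 5), -1)) = Mul(Pow(-75225, -1), Rational(-5, 1006)) = Mul(Rational(-1, 75225), Rational(-5, 1006)) = Rational(1, 15135270)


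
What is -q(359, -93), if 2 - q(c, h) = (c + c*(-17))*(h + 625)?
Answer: -3055810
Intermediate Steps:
q(c, h) = 2 + 16*c*(625 + h) (q(c, h) = 2 - (c + c*(-17))*(h + 625) = 2 - (c - 17*c)*(625 + h) = 2 - (-16*c)*(625 + h) = 2 - (-16)*c*(625 + h) = 2 + 16*c*(625 + h))
-q(359, -93) = -(2 + 10000*359 + 16*359*(-93)) = -(2 + 3590000 - 534192) = -1*3055810 = -3055810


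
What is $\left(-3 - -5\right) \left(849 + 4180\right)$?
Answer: $10058$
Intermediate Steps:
$\left(-3 - -5\right) \left(849 + 4180\right) = \left(-3 + 5\right) 5029 = 2 \cdot 5029 = 10058$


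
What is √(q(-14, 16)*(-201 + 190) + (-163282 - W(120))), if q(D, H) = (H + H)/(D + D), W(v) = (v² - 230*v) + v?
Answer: 3*I*√817698/7 ≈ 387.54*I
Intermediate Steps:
W(v) = v² - 229*v
q(D, H) = H/D (q(D, H) = (2*H)/((2*D)) = (2*H)*(1/(2*D)) = H/D)
√(q(-14, 16)*(-201 + 190) + (-163282 - W(120))) = √((16/(-14))*(-201 + 190) + (-163282 - 120*(-229 + 120))) = √((16*(-1/14))*(-11) + (-163282 - 120*(-109))) = √(-8/7*(-11) + (-163282 - 1*(-13080))) = √(88/7 + (-163282 + 13080)) = √(88/7 - 150202) = √(-1051326/7) = 3*I*√817698/7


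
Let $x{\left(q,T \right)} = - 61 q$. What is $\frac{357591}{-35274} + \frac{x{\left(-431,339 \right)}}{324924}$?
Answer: $- \frac{19210418225}{1910228196} \approx -10.057$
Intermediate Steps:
$\frac{357591}{-35274} + \frac{x{\left(-431,339 \right)}}{324924} = \frac{357591}{-35274} + \frac{\left(-61\right) \left(-431\right)}{324924} = 357591 \left(- \frac{1}{35274}\right) + 26291 \cdot \frac{1}{324924} = - \frac{119197}{11758} + \frac{26291}{324924} = - \frac{19210418225}{1910228196}$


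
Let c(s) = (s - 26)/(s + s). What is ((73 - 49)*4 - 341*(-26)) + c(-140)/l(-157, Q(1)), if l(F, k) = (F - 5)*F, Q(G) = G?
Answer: 31911531203/3560760 ≈ 8962.0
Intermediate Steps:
c(s) = (-26 + s)/(2*s) (c(s) = (-26 + s)/((2*s)) = (-26 + s)*(1/(2*s)) = (-26 + s)/(2*s))
l(F, k) = F*(-5 + F) (l(F, k) = (-5 + F)*F = F*(-5 + F))
((73 - 49)*4 - 341*(-26)) + c(-140)/l(-157, Q(1)) = ((73 - 49)*4 - 341*(-26)) + ((½)*(-26 - 140)/(-140))/((-157*(-5 - 157))) = (24*4 + 8866) + ((½)*(-1/140)*(-166))/((-157*(-162))) = (96 + 8866) + (83/140)/25434 = 8962 + (83/140)*(1/25434) = 8962 + 83/3560760 = 31911531203/3560760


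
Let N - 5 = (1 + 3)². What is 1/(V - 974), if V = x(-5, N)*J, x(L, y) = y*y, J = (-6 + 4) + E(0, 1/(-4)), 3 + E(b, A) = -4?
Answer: -1/4943 ≈ -0.00020231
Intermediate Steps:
E(b, A) = -7 (E(b, A) = -3 - 4 = -7)
J = -9 (J = (-6 + 4) - 7 = -2 - 7 = -9)
N = 21 (N = 5 + (1 + 3)² = 5 + 4² = 5 + 16 = 21)
x(L, y) = y²
V = -3969 (V = 21²*(-9) = 441*(-9) = -3969)
1/(V - 974) = 1/(-3969 - 974) = 1/(-4943) = -1/4943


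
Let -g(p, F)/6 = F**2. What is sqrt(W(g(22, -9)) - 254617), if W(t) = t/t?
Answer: 206*I*sqrt(6) ≈ 504.59*I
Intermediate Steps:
g(p, F) = -6*F**2
W(t) = 1
sqrt(W(g(22, -9)) - 254617) = sqrt(1 - 254617) = sqrt(-254616) = 206*I*sqrt(6)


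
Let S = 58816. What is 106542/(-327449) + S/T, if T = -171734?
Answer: -18778062106/28117063283 ≈ -0.66785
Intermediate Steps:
106542/(-327449) + S/T = 106542/(-327449) + 58816/(-171734) = 106542*(-1/327449) + 58816*(-1/171734) = -106542/327449 - 29408/85867 = -18778062106/28117063283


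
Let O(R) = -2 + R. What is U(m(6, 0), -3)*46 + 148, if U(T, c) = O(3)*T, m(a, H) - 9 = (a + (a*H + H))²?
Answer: 2218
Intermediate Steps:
m(a, H) = 9 + (H + a + H*a)² (m(a, H) = 9 + (a + (a*H + H))² = 9 + (a + (H*a + H))² = 9 + (a + (H + H*a))² = 9 + (H + a + H*a)²)
U(T, c) = T (U(T, c) = (-2 + 3)*T = 1*T = T)
U(m(6, 0), -3)*46 + 148 = (9 + (0 + 6 + 0*6)²)*46 + 148 = (9 + (0 + 6 + 0)²)*46 + 148 = (9 + 6²)*46 + 148 = (9 + 36)*46 + 148 = 45*46 + 148 = 2070 + 148 = 2218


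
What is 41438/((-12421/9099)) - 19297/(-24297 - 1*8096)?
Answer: -12213358330229/402353453 ≈ -30355.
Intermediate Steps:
41438/((-12421/9099)) - 19297/(-24297 - 1*8096) = 41438/((-12421*1/9099)) - 19297/(-24297 - 8096) = 41438/(-12421/9099) - 19297/(-32393) = 41438*(-9099/12421) - 19297*(-1/32393) = -377044362/12421 + 19297/32393 = -12213358330229/402353453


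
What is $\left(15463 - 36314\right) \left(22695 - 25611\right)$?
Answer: $60801516$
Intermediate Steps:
$\left(15463 - 36314\right) \left(22695 - 25611\right) = \left(-20851\right) \left(-2916\right) = 60801516$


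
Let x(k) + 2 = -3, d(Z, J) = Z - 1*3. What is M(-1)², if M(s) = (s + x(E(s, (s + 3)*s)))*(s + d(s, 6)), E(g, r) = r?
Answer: 900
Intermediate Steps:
d(Z, J) = -3 + Z (d(Z, J) = Z - 3 = -3 + Z)
x(k) = -5 (x(k) = -2 - 3 = -5)
M(s) = (-5 + s)*(-3 + 2*s) (M(s) = (s - 5)*(s + (-3 + s)) = (-5 + s)*(-3 + 2*s))
M(-1)² = (15 - 13*(-1) + 2*(-1)²)² = (15 + 13 + 2*1)² = (15 + 13 + 2)² = 30² = 900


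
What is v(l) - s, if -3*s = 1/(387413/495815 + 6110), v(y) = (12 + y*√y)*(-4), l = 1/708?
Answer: -436293161257/9089451189 - √177/62658 ≈ -48.000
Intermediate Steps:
l = 1/708 ≈ 0.0014124
v(y) = -48 - 4*y^(3/2) (v(y) = (12 + y^(3/2))*(-4) = -48 - 4*y^(3/2))
s = -495815/9089451189 (s = -1/(3*(387413/495815 + 6110)) = -1/(3*3029817063/495815) = -⅓*495815/3029817063 = -495815/9089451189 ≈ -5.4548e-5)
v(l) - s = (-48 - √177/62658) - 1*(-495815/9089451189) = (-48 - √177/62658) + 495815/9089451189 = -436293161257/9089451189 - √177/62658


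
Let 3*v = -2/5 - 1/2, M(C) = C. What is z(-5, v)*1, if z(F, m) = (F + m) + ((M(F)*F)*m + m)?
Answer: -131/10 ≈ -13.100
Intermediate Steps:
v = -3/10 (v = (-2/5 - 1/2)/3 = (-2*⅕ - 1*½)/3 = (-⅖ - ½)/3 = (⅓)*(-9/10) = -3/10 ≈ -0.30000)
z(F, m) = F + 2*m + m*F² (z(F, m) = (F + m) + ((F*F)*m + m) = (F + m) + (F²*m + m) = (F + m) + (m*F² + m) = (F + m) + (m + m*F²) = F + 2*m + m*F²)
z(-5, v)*1 = (-5 + 2*(-3/10) - 3/10*(-5)²)*1 = (-5 - ⅗ - 3/10*25)*1 = (-5 - ⅗ - 15/2)*1 = -131/10*1 = -131/10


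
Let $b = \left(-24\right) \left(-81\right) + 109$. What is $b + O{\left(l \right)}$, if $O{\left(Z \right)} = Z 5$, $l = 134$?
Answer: $2723$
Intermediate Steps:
$O{\left(Z \right)} = 5 Z$
$b = 2053$ ($b = 1944 + 109 = 2053$)
$b + O{\left(l \right)} = 2053 + 5 \cdot 134 = 2053 + 670 = 2723$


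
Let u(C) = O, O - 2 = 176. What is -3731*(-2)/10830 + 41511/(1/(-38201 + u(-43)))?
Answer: -8546888453764/5415 ≈ -1.5784e+9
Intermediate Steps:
O = 178 (O = 2 + 176 = 178)
u(C) = 178
-3731*(-2)/10830 + 41511/(1/(-38201 + u(-43))) = -3731*(-2)/10830 + 41511/(1/(-38201 + 178)) = 7462*(1/10830) + 41511/(1/(-38023)) = 3731/5415 + 41511/(-1/38023) = 3731/5415 + 41511*(-38023) = 3731/5415 - 1578372753 = -8546888453764/5415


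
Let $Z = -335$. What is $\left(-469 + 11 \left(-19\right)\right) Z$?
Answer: $227130$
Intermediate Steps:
$\left(-469 + 11 \left(-19\right)\right) Z = \left(-469 + 11 \left(-19\right)\right) \left(-335\right) = \left(-469 - 209\right) \left(-335\right) = \left(-678\right) \left(-335\right) = 227130$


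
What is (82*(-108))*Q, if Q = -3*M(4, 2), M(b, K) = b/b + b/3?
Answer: 61992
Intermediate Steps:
M(b, K) = 1 + b/3 (M(b, K) = 1 + b*(1/3) = 1 + b/3)
Q = -7 (Q = -3*(1 + (1/3)*4) = -3*(1 + 4/3) = -3*7/3 = -7)
(82*(-108))*Q = (82*(-108))*(-7) = -8856*(-7) = 61992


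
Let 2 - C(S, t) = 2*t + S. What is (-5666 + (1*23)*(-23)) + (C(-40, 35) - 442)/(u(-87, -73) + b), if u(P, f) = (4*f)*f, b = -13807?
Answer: -46518725/7509 ≈ -6195.1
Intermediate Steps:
u(P, f) = 4*f**2
C(S, t) = 2 - S - 2*t (C(S, t) = 2 - (2*t + S) = 2 - (S + 2*t) = 2 + (-S - 2*t) = 2 - S - 2*t)
(-5666 + (1*23)*(-23)) + (C(-40, 35) - 442)/(u(-87, -73) + b) = (-5666 + (1*23)*(-23)) + ((2 - 1*(-40) - 2*35) - 442)/(4*(-73)**2 - 13807) = (-5666 + 23*(-23)) + ((2 + 40 - 70) - 442)/(4*5329 - 13807) = (-5666 - 529) + (-28 - 442)/(21316 - 13807) = -6195 - 470/7509 = -46518725/7509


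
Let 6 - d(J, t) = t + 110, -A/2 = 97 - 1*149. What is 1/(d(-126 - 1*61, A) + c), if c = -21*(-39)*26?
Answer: 1/21086 ≈ 4.7425e-5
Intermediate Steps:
A = 104 (A = -2*(97 - 1*149) = -2*(97 - 149) = -2*(-52) = 104)
d(J, t) = -104 - t (d(J, t) = 6 - (t + 110) = 6 - (110 + t) = 6 + (-110 - t) = -104 - t)
c = 21294 (c = 819*26 = 21294)
1/(d(-126 - 1*61, A) + c) = 1/((-104 - 1*104) + 21294) = 1/((-104 - 104) + 21294) = 1/(-208 + 21294) = 1/21086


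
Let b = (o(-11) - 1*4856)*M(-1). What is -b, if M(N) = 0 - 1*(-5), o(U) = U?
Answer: 24335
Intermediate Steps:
M(N) = 5 (M(N) = 0 + 5 = 5)
b = -24335 (b = (-11 - 1*4856)*5 = (-11 - 4856)*5 = -4867*5 = -24335)
-b = -1*(-24335) = 24335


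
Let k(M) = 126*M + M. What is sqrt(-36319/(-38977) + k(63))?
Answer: 4*sqrt(759786690262)/38977 ≈ 89.453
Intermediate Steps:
k(M) = 127*M
sqrt(-36319/(-38977) + k(63)) = sqrt(-36319/(-38977) + 127*63) = sqrt(-36319*(-1/38977) + 8001) = sqrt(36319/38977 + 8001) = sqrt(311891296/38977) = 4*sqrt(759786690262)/38977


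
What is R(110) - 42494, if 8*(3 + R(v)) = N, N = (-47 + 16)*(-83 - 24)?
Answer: -336659/8 ≈ -42082.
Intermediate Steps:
N = 3317 (N = -31*(-107) = 3317)
R(v) = 3293/8 (R(v) = -3 + (⅛)*3317 = -3 + 3317/8 = 3293/8)
R(110) - 42494 = 3293/8 - 42494 = -336659/8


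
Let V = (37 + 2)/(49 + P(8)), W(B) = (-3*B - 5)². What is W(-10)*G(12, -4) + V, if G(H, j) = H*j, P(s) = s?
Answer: -569987/19 ≈ -29999.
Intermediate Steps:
W(B) = (-5 - 3*B)²
V = 13/19 (V = (37 + 2)/(49 + 8) = 39/57 = 39*(1/57) = 13/19 ≈ 0.68421)
W(-10)*G(12, -4) + V = (5 + 3*(-10))²*(12*(-4)) + 13/19 = (5 - 30)²*(-48) + 13/19 = (-25)²*(-48) + 13/19 = 625*(-48) + 13/19 = -30000 + 13/19 = -569987/19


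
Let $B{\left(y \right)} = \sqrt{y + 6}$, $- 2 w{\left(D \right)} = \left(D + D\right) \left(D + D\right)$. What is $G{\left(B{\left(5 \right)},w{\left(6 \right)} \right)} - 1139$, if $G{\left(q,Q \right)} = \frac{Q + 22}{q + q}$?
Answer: $-1139 - \frac{25 \sqrt{11}}{11} \approx -1146.5$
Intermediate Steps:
$w{\left(D \right)} = - 2 D^{2}$ ($w{\left(D \right)} = - \frac{\left(D + D\right) \left(D + D\right)}{2} = - \frac{2 D 2 D}{2} = - \frac{4 D^{2}}{2} = - 2 D^{2}$)
$B{\left(y \right)} = \sqrt{6 + y}$
$G{\left(q,Q \right)} = \frac{22 + Q}{2 q}$
$G{\left(B{\left(5 \right)},w{\left(6 \right)} \right)} - 1139 = \frac{22 - 2 \cdot 6^{2}}{2 \sqrt{6 + 5}} - 1139 = \frac{22 - 72}{2 \sqrt{11}} - 1139 = \frac{\frac{\sqrt{11}}{11} \left(22 - 72\right)}{2} - 1139 = \frac{1}{2} \frac{\sqrt{11}}{11} \left(-50\right) - 1139 = - \frac{25 \sqrt{11}}{11} - 1139 = -1139 - \frac{25 \sqrt{11}}{11}$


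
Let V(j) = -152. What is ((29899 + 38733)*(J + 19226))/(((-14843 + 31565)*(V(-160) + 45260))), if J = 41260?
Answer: 172969798/31428999 ≈ 5.5035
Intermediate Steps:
((29899 + 38733)*(J + 19226))/(((-14843 + 31565)*(V(-160) + 45260))) = ((29899 + 38733)*(41260 + 19226))/(((-14843 + 31565)*(-152 + 45260))) = (68632*60486)/((16722*45108)) = 4151275152/754295976 = 4151275152*(1/754295976) = 172969798/31428999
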